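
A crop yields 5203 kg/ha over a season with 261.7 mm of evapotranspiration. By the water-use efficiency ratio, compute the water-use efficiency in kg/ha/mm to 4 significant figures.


Approach: apply the water-use efficiency ratio, WUE = yield/ET.
WUE = 5203 / 261.7 = 19.88 kg/ha/mm
Therefore the water-use efficiency = 19.88 kg/ha/mm.


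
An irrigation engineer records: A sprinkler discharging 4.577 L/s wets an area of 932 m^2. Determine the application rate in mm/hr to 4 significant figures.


Approach: apply the application rate relation, rate = (Q/A)*3600.
rate = (4.577 / 932) * 3600 = 17.68 mm/hr
Therefore the application rate = 17.68 mm/hr.


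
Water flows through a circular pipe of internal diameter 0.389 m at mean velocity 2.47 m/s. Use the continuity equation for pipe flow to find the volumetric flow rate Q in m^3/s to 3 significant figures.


Approach: apply the continuity equation for pipe flow, Q = A * v with A = pi*(D/2)^2.
A = pi*(0.389/2)^2 = 0.11885 m^2
Q = 0.11885 * 2.47 = 0.294 m^3/s
Therefore the volumetric flow rate Q = 0.294 m^3/s.


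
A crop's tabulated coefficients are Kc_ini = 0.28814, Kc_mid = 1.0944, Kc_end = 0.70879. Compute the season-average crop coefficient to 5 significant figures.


Approach: apply a simple seasonal average, Kc_avg = (Kc_ini + Kc_mid + Kc_end)/3.
Kc_avg = (0.28814 + 1.0944 + 0.70879)/3 = 0.69711
Therefore the season-average crop coefficient = 0.69711.


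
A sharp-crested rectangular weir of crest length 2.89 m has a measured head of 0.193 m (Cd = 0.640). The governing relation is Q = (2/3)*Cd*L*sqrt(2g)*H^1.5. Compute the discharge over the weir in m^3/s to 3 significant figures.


Q = (2/3)*0.640*2.89*sqrt(2*9.81)*0.193^1.5 = 0.463 m^3/s
Therefore the discharge over the weir = 0.463 m^3/s.


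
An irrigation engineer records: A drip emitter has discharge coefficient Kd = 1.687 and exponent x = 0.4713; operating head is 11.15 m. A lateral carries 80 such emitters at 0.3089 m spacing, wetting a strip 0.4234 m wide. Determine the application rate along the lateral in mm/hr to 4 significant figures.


Approach: apply the emitter equation with a lateral mass balance, q = Kd*h^x; Q = n*q; rate = Q/(n*spacing*width).
Step 1 — single emitter flow (q = Kd*h^x):
  q = 1.687 * 11.15^0.4713 = 5.25649 L/hr
Step 2 — total lateral flow: Q = 80 * 5.25649 = 420.519 L/hr
Step 3 — wetted area: A = 80 * 0.3089 * 0.4234 = 10.4631 m^2
Step 4 — application rate: Q/A = 420.519/10.4631 = 40.19 mm/hr
Therefore the application rate along the lateral = 40.19 mm/hr.


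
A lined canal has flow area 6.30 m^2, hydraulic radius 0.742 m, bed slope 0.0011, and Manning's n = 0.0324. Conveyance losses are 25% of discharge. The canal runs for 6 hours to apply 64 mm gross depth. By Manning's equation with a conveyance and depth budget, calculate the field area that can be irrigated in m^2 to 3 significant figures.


Approach: apply Manning's equation with a conveyance and depth budget, Q = (1/n)*A*R^(2/3)*S^(1/2); Q_field = Q*(1-loss); Area = Q_field*t/(d/1000).
Step 1 — canal discharge (Manning's equation):
  Q = (1/0.0324) * 6.30 * 0.742^(2/3) * 0.0011^(1/2) = 5.2856 m^3/s
Step 2 — delivered flow: Q_field = 5.2856*(1 - 25/100) = 3.9642 m^3/s
Step 3 — volume delivered: V = 3.9642 * 6*3600 = 85627 m^3
Step 4 — area served: A = V / (depth/1000) = 85627 / 0.064 = 1340000 m^2
Therefore the field area that can be irrigated = 1340000 m^2.


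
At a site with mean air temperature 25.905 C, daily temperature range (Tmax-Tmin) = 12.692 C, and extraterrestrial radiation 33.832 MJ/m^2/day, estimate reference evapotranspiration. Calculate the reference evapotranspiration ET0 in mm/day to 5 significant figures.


Approach: apply the Hargreaves-Samani method, ET0 = 0.0023*(Tmean+17.8)*sqrt(Tmax-Tmin)*0.408*Ra.
ET0 = 0.0023*(25.905+17.8)*sqrt(12.692)*0.408*33.832 = 4.9432 mm/day
Therefore the reference evapotranspiration ET0 = 4.9432 mm/day.


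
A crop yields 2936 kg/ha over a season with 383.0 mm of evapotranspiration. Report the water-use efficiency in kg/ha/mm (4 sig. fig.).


Approach: apply the water-use efficiency ratio, WUE = yield/ET.
WUE = 2936 / 383.0 = 7.666 kg/ha/mm
Therefore the water-use efficiency = 7.666 kg/ha/mm.


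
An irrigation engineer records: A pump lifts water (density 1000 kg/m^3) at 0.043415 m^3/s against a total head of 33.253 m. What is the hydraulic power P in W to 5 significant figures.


Approach: apply the hydraulic power relation, P = rho*g*Q*H.
P = 1000 * 9.81 * 0.043415 * 33.253 = 14162 W
Therefore the hydraulic power P = 14162 W.


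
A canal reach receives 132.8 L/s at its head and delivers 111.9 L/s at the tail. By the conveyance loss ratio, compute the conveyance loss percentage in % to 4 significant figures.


Approach: apply the conveyance loss ratio, loss% = ((Q_head - Q_tail)/Q_head)*100.
loss = ((132.8 - 111.9)/132.8)*100 = 15.74 %
Therefore the conveyance loss percentage = 15.74 %.


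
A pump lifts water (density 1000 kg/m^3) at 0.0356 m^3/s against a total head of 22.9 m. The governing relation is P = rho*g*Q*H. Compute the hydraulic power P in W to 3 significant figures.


P = 1000 * 9.81 * 0.0356 * 22.9 = 8000 W
Therefore the hydraulic power P = 8000 W.


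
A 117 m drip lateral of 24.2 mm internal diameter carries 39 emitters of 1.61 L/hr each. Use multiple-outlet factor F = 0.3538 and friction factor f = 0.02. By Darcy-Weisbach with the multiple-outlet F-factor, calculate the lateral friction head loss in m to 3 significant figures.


Approach: apply Darcy-Weisbach with the multiple-outlet F-factor, Q = n*q/(3600*1000) m^3/s; v = Q/A; hf = F*f*(L/D)*(v^2/(2g)).
Q = 39*1.61/(3600*1000) = 1.7442e-05 m^3/s
A = pi*(24.2e-3/2)^2 = 4.5996e-04 m^2, so v = Q/A = 0.037920 m/s
hf = 0.3538*0.02*(117/0.0242)*(0.037920^2/(2*9.81)) = 0.00251 m
Therefore the lateral friction head loss = 0.00251 m.


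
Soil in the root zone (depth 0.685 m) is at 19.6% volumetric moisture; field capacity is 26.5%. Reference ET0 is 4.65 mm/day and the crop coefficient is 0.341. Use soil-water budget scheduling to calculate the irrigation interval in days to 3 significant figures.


Approach: apply soil-water budget scheduling, SMD = (FC-theta)/100*depth*1000; ETc = ET0*Kc; interval = SMD/ETc.
Step 1 — soil moisture deficit:
  SMD = (26.5 - 19.6)/100 * 0.685 * 1000 = 47.265 mm
Step 2 — daily crop ET (ETc = ET0*Kc):
  ETc = 4.65 * 0.341 = 1.5857 mm/day
Step 3 — irrigation interval (SMD/ETc):
  interval = 47.265 / 1.5857 = 29.8 days
Therefore the irrigation interval = 29.8 days.


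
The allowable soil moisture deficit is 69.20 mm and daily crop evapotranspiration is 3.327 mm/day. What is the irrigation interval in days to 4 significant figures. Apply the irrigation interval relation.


Approach: apply the irrigation interval relation, interval = SMD / ETc.
interval = 69.20 / 3.327 = 20.80 days
Therefore the irrigation interval = 20.80 days.


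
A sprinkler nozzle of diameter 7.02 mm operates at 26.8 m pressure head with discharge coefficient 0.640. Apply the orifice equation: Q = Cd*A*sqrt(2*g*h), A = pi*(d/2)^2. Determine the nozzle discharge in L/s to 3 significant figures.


A = pi*(7.02e-3/2)^2 = 3.8705e-05 m^2
Q = 0.640 * 3.8705e-05 * sqrt(2*9.81*26.8) * 1000 = 0.568 L/s
Therefore the nozzle discharge = 0.568 L/s.


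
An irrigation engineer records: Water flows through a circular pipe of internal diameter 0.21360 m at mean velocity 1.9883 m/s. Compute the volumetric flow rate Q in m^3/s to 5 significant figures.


Approach: apply the continuity equation for pipe flow, Q = A * v with A = pi*(D/2)^2.
A = pi*(0.21360/2)^2 = 0.03583376 m^2
Q = 0.03583376 * 1.9883 = 0.071248 m^3/s
Therefore the volumetric flow rate Q = 0.071248 m^3/s.


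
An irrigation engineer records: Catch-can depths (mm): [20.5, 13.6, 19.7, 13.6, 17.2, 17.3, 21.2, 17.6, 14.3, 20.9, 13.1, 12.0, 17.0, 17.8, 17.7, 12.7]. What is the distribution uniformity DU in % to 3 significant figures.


Approach: apply the low-quarter distribution uniformity, DU = (mean of lowest quarter of readings / overall mean)*100.
sorted lowest 4 of 16: [12.0, 12.7, 13.1, 13.6] -> mean = 12.850 mm
overall mean = 16.637 mm
DU = (12.850/16.637)*100 = 77.2 %
Therefore the distribution uniformity DU = 77.2 %.


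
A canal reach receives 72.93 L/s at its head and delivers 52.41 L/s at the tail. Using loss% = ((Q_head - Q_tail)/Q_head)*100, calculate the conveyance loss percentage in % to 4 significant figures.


loss = ((72.93 - 52.41)/72.93)*100 = 28.14 %
Therefore the conveyance loss percentage = 28.14 %.


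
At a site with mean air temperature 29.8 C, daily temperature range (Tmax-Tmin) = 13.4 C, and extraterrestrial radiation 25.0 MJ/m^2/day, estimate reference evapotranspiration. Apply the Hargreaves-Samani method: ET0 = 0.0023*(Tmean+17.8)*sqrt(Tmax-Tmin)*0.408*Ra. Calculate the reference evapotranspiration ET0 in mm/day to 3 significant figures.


ET0 = 0.0023*(29.8+17.8)*sqrt(13.4)*0.408*25.0 = 4.09 mm/day
Therefore the reference evapotranspiration ET0 = 4.09 mm/day.


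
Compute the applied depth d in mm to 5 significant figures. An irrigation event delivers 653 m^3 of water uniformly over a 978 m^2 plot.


Approach: apply depth from volume over area, d = (V/A)*1000.
d = (653 / 978) * 1000 = 667.69 mm
Therefore the applied depth d = 667.69 mm.


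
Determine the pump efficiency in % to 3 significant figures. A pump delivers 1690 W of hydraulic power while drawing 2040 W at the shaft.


Approach: apply the efficiency ratio, eta = (P_out/P_in)*100.
eta = (1690 / 2040) * 100 = 82.8 %
Therefore the pump efficiency = 82.8 %.


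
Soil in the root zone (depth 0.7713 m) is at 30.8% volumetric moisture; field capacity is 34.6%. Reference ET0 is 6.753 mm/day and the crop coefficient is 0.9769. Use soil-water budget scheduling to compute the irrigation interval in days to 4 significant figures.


Approach: apply soil-water budget scheduling, SMD = (FC-theta)/100*depth*1000; ETc = ET0*Kc; interval = SMD/ETc.
Step 1 — soil moisture deficit:
  SMD = (34.6 - 30.8)/100 * 0.7713 * 1000 = 29.3094 mm
Step 2 — daily crop ET (ETc = ET0*Kc):
  ETc = 6.753 * 0.9769 = 6.59701 mm/day
Step 3 — irrigation interval (SMD/ETc):
  interval = 29.3094 / 6.59701 = 4.443 days
Therefore the irrigation interval = 4.443 days.


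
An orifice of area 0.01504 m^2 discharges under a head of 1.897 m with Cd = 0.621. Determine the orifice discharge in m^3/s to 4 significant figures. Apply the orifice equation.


Approach: apply the orifice equation, Q = Cd*A*sqrt(2*g*h).
Q = 0.621 * 0.01504 * sqrt(2*9.81*1.897) = 0.05698 m^3/s
Therefore the orifice discharge = 0.05698 m^3/s.


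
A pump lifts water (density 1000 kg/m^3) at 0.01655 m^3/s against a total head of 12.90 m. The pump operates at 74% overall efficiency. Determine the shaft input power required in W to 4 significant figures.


Approach: apply hydraulic power then efficiency conversion, P = rho*g*Q*H; P_in = P/eta.
Step 1 — hydraulic power (P = rho*g*Q*H):
  P = 1000 * 9.81 * 0.01655 * 12.90 = 2094.39 W
Step 2 — input power: P_in = P/eta = 2094.39 / 0.74 = 2830 W
Therefore the shaft input power required = 2830 W.


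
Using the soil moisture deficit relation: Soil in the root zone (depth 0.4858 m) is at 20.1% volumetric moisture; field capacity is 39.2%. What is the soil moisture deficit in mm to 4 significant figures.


Approach: apply the soil moisture deficit relation, SMD = (FC - theta)/100 * depth * 1000.
SMD = (39.2 - 20.1)/100 * 0.4858 * 1000 = 92.79 mm
Therefore the soil moisture deficit = 92.79 mm.


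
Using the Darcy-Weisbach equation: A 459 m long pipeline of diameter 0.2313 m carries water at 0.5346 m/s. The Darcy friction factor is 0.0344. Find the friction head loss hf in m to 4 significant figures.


Approach: apply the Darcy-Weisbach equation, hf = f*(L/D)*(v^2/(2g)).
hf = 0.0344 * (459/0.2313) * (0.5346^2 / (2*9.81))
hf = 0.9944 m
Therefore the friction head loss hf = 0.9944 m.


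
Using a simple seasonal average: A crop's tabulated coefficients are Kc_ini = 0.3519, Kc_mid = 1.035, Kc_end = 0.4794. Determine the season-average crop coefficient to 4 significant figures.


Approach: apply a simple seasonal average, Kc_avg = (Kc_ini + Kc_mid + Kc_end)/3.
Kc_avg = (0.3519 + 1.035 + 0.4794)/3 = 0.6221
Therefore the season-average crop coefficient = 0.6221.


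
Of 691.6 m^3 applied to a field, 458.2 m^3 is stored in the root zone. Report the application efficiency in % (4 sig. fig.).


Approach: apply the application efficiency ratio, Ea = (stored/applied)*100.
Ea = (458.2/691.6)*100 = 66.25 %
Therefore the application efficiency = 66.25 %.


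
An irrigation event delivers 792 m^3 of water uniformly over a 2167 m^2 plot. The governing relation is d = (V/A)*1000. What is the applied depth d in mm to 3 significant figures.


d = (792 / 2167) * 1000 = 365 mm
Therefore the applied depth d = 365 mm.


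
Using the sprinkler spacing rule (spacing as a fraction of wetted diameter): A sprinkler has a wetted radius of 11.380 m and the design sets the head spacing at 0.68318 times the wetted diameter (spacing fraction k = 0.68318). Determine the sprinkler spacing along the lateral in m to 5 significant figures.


Approach: apply the sprinkler spacing rule (spacing as a fraction of wetted diameter), S = k*(2*R).
S = 0.68318 * (2 * 11.380) = 15.549 m
Therefore the sprinkler spacing along the lateral = 15.549 m.


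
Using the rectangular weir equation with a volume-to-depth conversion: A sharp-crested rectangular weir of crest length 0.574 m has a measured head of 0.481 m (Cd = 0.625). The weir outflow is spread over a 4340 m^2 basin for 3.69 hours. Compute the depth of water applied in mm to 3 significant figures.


Approach: apply the rectangular weir equation with a volume-to-depth conversion, Q = (2/3)*Cd*L*sqrt(2g)*H^1.5; d = Q*t/A * 1000.
Step 1 — weir discharge:
  Q = (2/3)*0.625*0.574*sqrt(2*9.81)*0.481^1.5 = 0.35340 m^3/s
Step 2 — volume: V = 0.35340 * 3.69*3600 = 4694.6 m^3
Step 3 — depth: d = V/A * 1000 = 4694.6/4340 * 1000 = 1080 mm
Therefore the depth of water applied = 1080 mm.


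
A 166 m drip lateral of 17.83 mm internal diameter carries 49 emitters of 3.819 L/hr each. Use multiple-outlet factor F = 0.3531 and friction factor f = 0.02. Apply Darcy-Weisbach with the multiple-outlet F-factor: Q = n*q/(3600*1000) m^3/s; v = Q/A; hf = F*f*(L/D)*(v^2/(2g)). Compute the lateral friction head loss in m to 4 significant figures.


Q = 49*3.819/(3600*1000) = 5.19808e-05 m^3/s
A = pi*(17.83e-3/2)^2 = 2.49685e-04 m^2, so v = Q/A = 0.208186 m/s
hf = 0.3531*0.02*(166/0.01783)*(0.208186^2/(2*9.81)) = 0.1452 m
Therefore the lateral friction head loss = 0.1452 m.


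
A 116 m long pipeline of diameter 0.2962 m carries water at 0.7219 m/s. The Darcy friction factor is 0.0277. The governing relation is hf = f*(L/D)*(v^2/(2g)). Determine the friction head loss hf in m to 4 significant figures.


hf = 0.0277 * (116/0.2962) * (0.7219^2 / (2*9.81))
hf = 0.2881 m
Therefore the friction head loss hf = 0.2881 m.


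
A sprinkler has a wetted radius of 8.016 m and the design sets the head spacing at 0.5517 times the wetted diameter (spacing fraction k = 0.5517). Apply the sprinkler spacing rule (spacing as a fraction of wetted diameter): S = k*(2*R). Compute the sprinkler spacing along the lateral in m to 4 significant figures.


S = 0.5517 * (2 * 8.016) = 8.845 m
Therefore the sprinkler spacing along the lateral = 8.845 m.


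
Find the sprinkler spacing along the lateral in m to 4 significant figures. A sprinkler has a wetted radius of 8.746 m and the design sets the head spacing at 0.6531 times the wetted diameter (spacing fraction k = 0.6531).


Approach: apply the sprinkler spacing rule (spacing as a fraction of wetted diameter), S = k*(2*R).
S = 0.6531 * (2 * 8.746) = 11.42 m
Therefore the sprinkler spacing along the lateral = 11.42 m.


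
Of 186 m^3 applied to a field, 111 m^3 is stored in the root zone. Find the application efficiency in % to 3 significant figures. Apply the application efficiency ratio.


Approach: apply the application efficiency ratio, Ea = (stored/applied)*100.
Ea = (111/186)*100 = 59.7 %
Therefore the application efficiency = 59.7 %.


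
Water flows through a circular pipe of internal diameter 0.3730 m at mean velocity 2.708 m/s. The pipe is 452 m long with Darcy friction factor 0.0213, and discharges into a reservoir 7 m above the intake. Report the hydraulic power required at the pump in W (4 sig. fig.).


Approach: apply continuity + Darcy-Weisbach + hydraulic power, Q = A*v; hf = f*(L/D)*(v^2/(2g)); H = static + hf; P = rho*g*Q*H.
Step 1 — flow rate (continuity, Q = A*v):
  A = pi*(0.3730/2)^2 = 0.109272 m^2
  Q = 0.109272 * 2.708 = 0.295908 m^3/s
Step 2 — friction head loss (Darcy-Weisbach):
  hf = 0.0213 * (452/0.3730) * (2.708^2 / (2*9.81))
  hf = 9.64734 m
Step 3 — total head: H = 7 + 9.64734 = 16.6473 m
Step 4 — hydraulic power (P = rho*g*Q*H):
  P = 1000 * 9.81 * 0.295908 * 16.6473 = 48320 W
Therefore the hydraulic power required at the pump = 48320 W.


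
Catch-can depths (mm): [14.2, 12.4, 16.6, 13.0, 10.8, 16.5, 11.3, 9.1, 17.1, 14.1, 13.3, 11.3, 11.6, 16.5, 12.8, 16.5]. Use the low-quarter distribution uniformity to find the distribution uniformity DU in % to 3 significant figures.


Approach: apply the low-quarter distribution uniformity, DU = (mean of lowest quarter of readings / overall mean)*100.
sorted lowest 4 of 16: [9.1, 10.8, 11.3, 11.3] -> mean = 10.625 mm
overall mean = 13.569 mm
DU = (10.625/13.569)*100 = 78.3 %
Therefore the distribution uniformity DU = 78.3 %.


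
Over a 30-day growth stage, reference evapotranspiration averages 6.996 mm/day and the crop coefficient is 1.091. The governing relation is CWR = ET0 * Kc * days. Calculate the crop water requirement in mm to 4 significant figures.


CWR = 6.996 * 1.091 * 30 = 229.0 mm
Therefore the crop water requirement = 229.0 mm.


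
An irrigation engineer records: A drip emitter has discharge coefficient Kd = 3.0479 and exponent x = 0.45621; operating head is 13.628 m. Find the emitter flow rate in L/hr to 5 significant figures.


Approach: apply the emitter characteristic equation, q = Kd * h^x.
q = 3.0479 * 13.628^0.45621 = 10.036 L/hr
Therefore the emitter flow rate = 10.036 L/hr.


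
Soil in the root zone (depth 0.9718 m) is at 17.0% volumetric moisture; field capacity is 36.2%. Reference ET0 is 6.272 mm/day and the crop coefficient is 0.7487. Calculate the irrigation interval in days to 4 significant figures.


Approach: apply soil-water budget scheduling, SMD = (FC-theta)/100*depth*1000; ETc = ET0*Kc; interval = SMD/ETc.
Step 1 — soil moisture deficit:
  SMD = (36.2 - 17.0)/100 * 0.9718 * 1000 = 186.586 mm
Step 2 — daily crop ET (ETc = ET0*Kc):
  ETc = 6.272 * 0.7487 = 4.69585 mm/day
Step 3 — irrigation interval (SMD/ETc):
  interval = 186.586 / 4.69585 = 39.73 days
Therefore the irrigation interval = 39.73 days.


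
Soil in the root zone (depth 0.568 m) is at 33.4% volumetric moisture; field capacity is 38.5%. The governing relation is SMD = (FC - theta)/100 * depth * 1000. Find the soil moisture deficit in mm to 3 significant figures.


SMD = (38.5 - 33.4)/100 * 0.568 * 1000 = 29.0 mm
Therefore the soil moisture deficit = 29.0 mm.


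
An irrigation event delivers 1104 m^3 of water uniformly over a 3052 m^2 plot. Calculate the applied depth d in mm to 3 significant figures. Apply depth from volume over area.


Approach: apply depth from volume over area, d = (V/A)*1000.
d = (1104 / 3052) * 1000 = 362 mm
Therefore the applied depth d = 362 mm.


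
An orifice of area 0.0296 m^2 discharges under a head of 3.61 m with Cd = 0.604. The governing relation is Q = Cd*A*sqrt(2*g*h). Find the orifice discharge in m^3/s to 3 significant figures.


Q = 0.604 * 0.0296 * sqrt(2*9.81*3.61) = 0.150 m^3/s
Therefore the orifice discharge = 0.150 m^3/s.


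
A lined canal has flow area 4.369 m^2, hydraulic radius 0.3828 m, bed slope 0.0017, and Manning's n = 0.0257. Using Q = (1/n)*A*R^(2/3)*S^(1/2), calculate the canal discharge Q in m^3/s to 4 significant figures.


Q = (1/0.0257) * 4.369 * 0.3828^(2/3) * 0.0017^(1/2) = 3.695 m^3/s
Therefore the canal discharge Q = 3.695 m^3/s.


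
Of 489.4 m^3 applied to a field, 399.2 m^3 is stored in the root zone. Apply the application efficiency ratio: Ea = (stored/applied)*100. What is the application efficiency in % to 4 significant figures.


Ea = (399.2/489.4)*100 = 81.57 %
Therefore the application efficiency = 81.57 %.


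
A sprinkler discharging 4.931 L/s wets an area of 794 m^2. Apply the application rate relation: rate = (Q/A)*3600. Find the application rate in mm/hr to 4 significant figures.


rate = (4.931 / 794) * 3600 = 22.36 mm/hr
Therefore the application rate = 22.36 mm/hr.


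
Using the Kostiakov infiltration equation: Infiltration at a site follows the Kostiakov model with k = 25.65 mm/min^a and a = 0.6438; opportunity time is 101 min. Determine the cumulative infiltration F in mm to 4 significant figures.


Approach: apply the Kostiakov infiltration equation, F = k*t^a.
F = 25.65 * 101^0.6438 = 500.6 mm
Therefore the cumulative infiltration F = 500.6 mm.


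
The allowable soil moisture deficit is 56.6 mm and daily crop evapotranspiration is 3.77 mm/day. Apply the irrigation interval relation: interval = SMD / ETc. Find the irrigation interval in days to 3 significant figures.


interval = 56.6 / 3.77 = 15.0 days
Therefore the irrigation interval = 15.0 days.


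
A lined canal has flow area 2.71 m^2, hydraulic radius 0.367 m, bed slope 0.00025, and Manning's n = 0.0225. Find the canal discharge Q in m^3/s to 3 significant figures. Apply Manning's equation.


Approach: apply Manning's equation, Q = (1/n)*A*R^(2/3)*S^(1/2).
Q = (1/0.0225) * 2.71 * 0.367^(2/3) * 0.00025^(1/2) = 0.976 m^3/s
Therefore the canal discharge Q = 0.976 m^3/s.


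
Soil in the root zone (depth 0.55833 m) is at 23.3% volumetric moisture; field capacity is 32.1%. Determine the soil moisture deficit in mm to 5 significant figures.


Approach: apply the soil moisture deficit relation, SMD = (FC - theta)/100 * depth * 1000.
SMD = (32.1 - 23.3)/100 * 0.55833 * 1000 = 49.133 mm
Therefore the soil moisture deficit = 49.133 mm.


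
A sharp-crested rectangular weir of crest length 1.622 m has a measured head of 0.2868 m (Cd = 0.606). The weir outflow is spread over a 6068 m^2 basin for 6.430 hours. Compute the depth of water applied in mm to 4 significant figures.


Approach: apply the rectangular weir equation with a volume-to-depth conversion, Q = (2/3)*Cd*L*sqrt(2g)*H^1.5; d = Q*t/A * 1000.
Step 1 — weir discharge:
  Q = (2/3)*0.606*1.622*sqrt(2*9.81)*0.2868^1.5 = 0.445811 m^3/s
Step 2 — volume: V = 0.445811 * 6.430*3600 = 10319.6 m^3
Step 3 — depth: d = V/A * 1000 = 10319.6/6068 * 1000 = 1701 mm
Therefore the depth of water applied = 1701 mm.


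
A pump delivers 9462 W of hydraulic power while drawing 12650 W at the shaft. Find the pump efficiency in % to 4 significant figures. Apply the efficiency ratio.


Approach: apply the efficiency ratio, eta = (P_out/P_in)*100.
eta = (9462 / 12650) * 100 = 74.80 %
Therefore the pump efficiency = 74.80 %.


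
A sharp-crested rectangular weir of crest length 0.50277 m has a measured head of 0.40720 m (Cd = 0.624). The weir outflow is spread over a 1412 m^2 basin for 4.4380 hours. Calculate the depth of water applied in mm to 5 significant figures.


Approach: apply the rectangular weir equation with a volume-to-depth conversion, Q = (2/3)*Cd*L*sqrt(2g)*H^1.5; d = Q*t/A * 1000.
Step 1 — weir discharge:
  Q = (2/3)*0.624*0.50277*sqrt(2*9.81)*0.40720^1.5 = 0.2407265 m^3/s
Step 2 — volume: V = 0.2407265 * 4.4380*3600 = 3846.039 m^3
Step 3 — depth: d = V/A * 1000 = 3846.039/1412 * 1000 = 2723.8 mm
Therefore the depth of water applied = 2723.8 mm.


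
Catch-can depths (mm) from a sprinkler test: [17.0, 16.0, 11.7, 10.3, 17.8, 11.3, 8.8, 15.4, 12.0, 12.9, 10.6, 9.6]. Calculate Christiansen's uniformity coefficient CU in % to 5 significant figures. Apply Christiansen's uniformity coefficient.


Approach: apply Christiansen's uniformity coefficient, CU = (1 - mean_abs_deviation/mean)*100.
mean = 12.78333 mm
mean |d_i - mean| = 2.530556 mm
CU = (1 - 2.530556/12.78333)*100 = 80.204 %
Therefore Christiansen's uniformity coefficient CU = 80.204 %.


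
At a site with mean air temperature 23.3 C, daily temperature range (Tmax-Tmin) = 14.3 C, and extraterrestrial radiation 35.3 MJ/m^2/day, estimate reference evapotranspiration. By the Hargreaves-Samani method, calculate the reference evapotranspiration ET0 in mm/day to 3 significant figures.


Approach: apply the Hargreaves-Samani method, ET0 = 0.0023*(Tmean+17.8)*sqrt(Tmax-Tmin)*0.408*Ra.
ET0 = 0.0023*(23.3+17.8)*sqrt(14.3)*0.408*35.3 = 5.15 mm/day
Therefore the reference evapotranspiration ET0 = 5.15 mm/day.


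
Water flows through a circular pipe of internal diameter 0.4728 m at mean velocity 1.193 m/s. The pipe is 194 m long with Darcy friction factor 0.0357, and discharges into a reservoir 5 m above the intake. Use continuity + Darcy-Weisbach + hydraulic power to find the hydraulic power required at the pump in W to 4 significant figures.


Approach: apply continuity + Darcy-Weisbach + hydraulic power, Q = A*v; hf = f*(L/D)*(v^2/(2g)); H = static + hf; P = rho*g*Q*H.
Step 1 — flow rate (continuity, Q = A*v):
  A = pi*(0.4728/2)^2 = 0.175568 m^2
  Q = 0.175568 * 1.193 = 0.209452 m^3/s
Step 2 — friction head loss (Darcy-Weisbach):
  hf = 0.0357 * (194/0.4728) * (1.193^2 / (2*9.81))
  hf = 1.06261 m
Step 3 — total head: H = 5 + 1.06261 = 6.06261 m
Step 4 — hydraulic power (P = rho*g*Q*H):
  P = 1000 * 9.81 * 0.209452 * 6.06261 = 12460 W
Therefore the hydraulic power required at the pump = 12460 W.


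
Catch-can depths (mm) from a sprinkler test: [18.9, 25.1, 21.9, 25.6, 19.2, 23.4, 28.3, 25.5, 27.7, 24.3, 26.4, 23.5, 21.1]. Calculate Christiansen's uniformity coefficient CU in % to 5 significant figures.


Approach: apply Christiansen's uniformity coefficient, CU = (1 - mean_abs_deviation/mean)*100.
mean = 23.91538 mm
mean |d_i - mean| = 2.383432 mm
CU = (1 - 2.383432/23.91538)*100 = 90.034 %
Therefore Christiansen's uniformity coefficient CU = 90.034 %.


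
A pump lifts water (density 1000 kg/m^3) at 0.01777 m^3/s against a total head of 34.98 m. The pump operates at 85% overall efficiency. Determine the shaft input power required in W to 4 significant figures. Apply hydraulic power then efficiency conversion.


Approach: apply hydraulic power then efficiency conversion, P = rho*g*Q*H; P_in = P/eta.
Step 1 — hydraulic power (P = rho*g*Q*H):
  P = 1000 * 9.81 * 0.01777 * 34.98 = 6097.84 W
Step 2 — input power: P_in = P/eta = 6097.84 / 0.85 = 7174 W
Therefore the shaft input power required = 7174 W.


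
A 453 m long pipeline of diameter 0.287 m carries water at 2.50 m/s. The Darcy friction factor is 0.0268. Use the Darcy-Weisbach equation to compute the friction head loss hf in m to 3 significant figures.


Approach: apply the Darcy-Weisbach equation, hf = f*(L/D)*(v^2/(2g)).
hf = 0.0268 * (453/0.287) * (2.50^2 / (2*9.81))
hf = 13.5 m
Therefore the friction head loss hf = 13.5 m.


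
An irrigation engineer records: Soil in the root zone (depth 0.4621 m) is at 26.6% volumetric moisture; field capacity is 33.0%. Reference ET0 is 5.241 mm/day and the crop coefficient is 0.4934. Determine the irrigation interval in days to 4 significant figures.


Approach: apply soil-water budget scheduling, SMD = (FC-theta)/100*depth*1000; ETc = ET0*Kc; interval = SMD/ETc.
Step 1 — soil moisture deficit:
  SMD = (33.0 - 26.6)/100 * 0.4621 * 1000 = 29.5744 mm
Step 2 — daily crop ET (ETc = ET0*Kc):
  ETc = 5.241 * 0.4934 = 2.58591 mm/day
Step 3 — irrigation interval (SMD/ETc):
  interval = 29.5744 / 2.58591 = 11.44 days
Therefore the irrigation interval = 11.44 days.


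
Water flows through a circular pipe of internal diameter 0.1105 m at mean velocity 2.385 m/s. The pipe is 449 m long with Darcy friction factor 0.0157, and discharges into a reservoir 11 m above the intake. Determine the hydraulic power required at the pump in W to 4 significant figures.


Approach: apply continuity + Darcy-Weisbach + hydraulic power, Q = A*v; hf = f*(L/D)*(v^2/(2g)); H = static + hf; P = rho*g*Q*H.
Step 1 — flow rate (continuity, Q = A*v):
  A = pi*(0.1105/2)^2 = 0.00958991 m^2
  Q = 0.00958991 * 2.385 = 0.0228719 m^3/s
Step 2 — friction head loss (Darcy-Weisbach):
  hf = 0.0157 * (449/0.1105) * (2.385^2 / (2*9.81))
  hf = 18.4953 m
Step 3 — total head: H = 11 + 18.4953 = 29.4953 m
Step 4 — hydraulic power (P = rho*g*Q*H):
  P = 1000 * 9.81 * 0.0228719 * 29.4953 = 6618 W
Therefore the hydraulic power required at the pump = 6618 W.


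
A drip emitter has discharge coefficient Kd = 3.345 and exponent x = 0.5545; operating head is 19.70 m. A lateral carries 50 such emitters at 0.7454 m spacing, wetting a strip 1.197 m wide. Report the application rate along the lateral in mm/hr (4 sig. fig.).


Approach: apply the emitter equation with a lateral mass balance, q = Kd*h^x; Q = n*q; rate = Q/(n*spacing*width).
Step 1 — single emitter flow (q = Kd*h^x):
  q = 3.345 * 19.70^0.5545 = 17.4654 L/hr
Step 2 — total lateral flow: Q = 50 * 17.4654 = 873.268 L/hr
Step 3 — wetted area: A = 50 * 0.7454 * 1.197 = 44.6122 m^2
Step 4 — application rate: Q/A = 873.268/44.6122 = 19.57 mm/hr
Therefore the application rate along the lateral = 19.57 mm/hr.


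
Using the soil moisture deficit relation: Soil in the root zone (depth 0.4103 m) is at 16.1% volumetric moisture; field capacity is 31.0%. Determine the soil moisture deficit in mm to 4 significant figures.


Approach: apply the soil moisture deficit relation, SMD = (FC - theta)/100 * depth * 1000.
SMD = (31.0 - 16.1)/100 * 0.4103 * 1000 = 61.13 mm
Therefore the soil moisture deficit = 61.13 mm.


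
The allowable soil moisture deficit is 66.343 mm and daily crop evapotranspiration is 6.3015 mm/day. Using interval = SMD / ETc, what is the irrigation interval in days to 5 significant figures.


interval = 66.343 / 6.3015 = 10.528 days
Therefore the irrigation interval = 10.528 days.


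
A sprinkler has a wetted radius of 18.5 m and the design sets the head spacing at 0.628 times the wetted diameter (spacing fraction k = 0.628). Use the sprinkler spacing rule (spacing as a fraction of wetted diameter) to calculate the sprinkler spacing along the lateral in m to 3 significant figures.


Approach: apply the sprinkler spacing rule (spacing as a fraction of wetted diameter), S = k*(2*R).
S = 0.628 * (2 * 18.5) = 23.2 m
Therefore the sprinkler spacing along the lateral = 23.2 m.


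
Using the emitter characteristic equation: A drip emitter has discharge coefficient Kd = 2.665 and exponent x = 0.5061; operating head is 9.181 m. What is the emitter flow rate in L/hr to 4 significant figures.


Approach: apply the emitter characteristic equation, q = Kd * h^x.
q = 2.665 * 9.181^0.5061 = 8.185 L/hr
Therefore the emitter flow rate = 8.185 L/hr.


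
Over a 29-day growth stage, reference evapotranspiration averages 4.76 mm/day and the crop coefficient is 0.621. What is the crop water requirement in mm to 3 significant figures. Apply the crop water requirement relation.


Approach: apply the crop water requirement relation, CWR = ET0 * Kc * days.
CWR = 4.76 * 0.621 * 29 = 85.7 mm
Therefore the crop water requirement = 85.7 mm.


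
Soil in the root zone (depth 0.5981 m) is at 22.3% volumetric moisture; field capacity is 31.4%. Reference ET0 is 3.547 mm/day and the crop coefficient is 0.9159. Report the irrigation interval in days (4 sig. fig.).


Approach: apply soil-water budget scheduling, SMD = (FC-theta)/100*depth*1000; ETc = ET0*Kc; interval = SMD/ETc.
Step 1 — soil moisture deficit:
  SMD = (31.4 - 22.3)/100 * 0.5981 * 1000 = 54.4271 mm
Step 2 — daily crop ET (ETc = ET0*Kc):
  ETc = 3.547 * 0.9159 = 3.24870 mm/day
Step 3 — irrigation interval (SMD/ETc):
  interval = 54.4271 / 3.24870 = 16.75 days
Therefore the irrigation interval = 16.75 days.


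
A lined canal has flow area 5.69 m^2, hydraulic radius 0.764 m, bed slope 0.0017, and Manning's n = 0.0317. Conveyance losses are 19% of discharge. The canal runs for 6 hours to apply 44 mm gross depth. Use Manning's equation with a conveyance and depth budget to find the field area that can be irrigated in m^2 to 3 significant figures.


Approach: apply Manning's equation with a conveyance and depth budget, Q = (1/n)*A*R^(2/3)*S^(1/2); Q_field = Q*(1-loss); Area = Q_field*t/(d/1000).
Step 1 — canal discharge (Manning's equation):
  Q = (1/0.0317) * 5.69 * 0.764^(2/3) * 0.0017^(1/2) = 6.1850 m^3/s
Step 2 — delivered flow: Q_field = 6.1850*(1 - 19/100) = 5.0098 m^3/s
Step 3 — volume delivered: V = 5.0098 * 6*3600 = 108210 m^3
Step 4 — area served: A = V / (depth/1000) = 108210 / 0.044 = 2460000 m^2
Therefore the field area that can be irrigated = 2460000 m^2.


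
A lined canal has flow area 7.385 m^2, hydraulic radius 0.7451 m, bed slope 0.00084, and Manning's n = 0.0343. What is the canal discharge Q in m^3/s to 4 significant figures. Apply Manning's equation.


Approach: apply Manning's equation, Q = (1/n)*A*R^(2/3)*S^(1/2).
Q = (1/0.0343) * 7.385 * 0.7451^(2/3) * 0.00084^(1/2) = 5.129 m^3/s
Therefore the canal discharge Q = 5.129 m^3/s.


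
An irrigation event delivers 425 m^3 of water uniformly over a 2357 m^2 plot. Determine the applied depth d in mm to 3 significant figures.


Approach: apply depth from volume over area, d = (V/A)*1000.
d = (425 / 2357) * 1000 = 180 mm
Therefore the applied depth d = 180 mm.


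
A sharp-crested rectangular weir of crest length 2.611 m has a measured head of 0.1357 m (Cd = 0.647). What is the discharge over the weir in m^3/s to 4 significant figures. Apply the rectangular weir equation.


Approach: apply the rectangular weir equation, Q = (2/3)*Cd*L*sqrt(2g)*H^1.5.
Q = (2/3)*0.647*2.611*sqrt(2*9.81)*0.1357^1.5 = 0.2494 m^3/s
Therefore the discharge over the weir = 0.2494 m^3/s.


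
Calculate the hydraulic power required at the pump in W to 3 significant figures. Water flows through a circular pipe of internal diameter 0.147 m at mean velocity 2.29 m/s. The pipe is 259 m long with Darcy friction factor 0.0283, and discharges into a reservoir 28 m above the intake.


Approach: apply continuity + Darcy-Weisbach + hydraulic power, Q = A*v; hf = f*(L/D)*(v^2/(2g)); H = static + hf; P = rho*g*Q*H.
Step 1 — flow rate (continuity, Q = A*v):
  A = pi*(0.147/2)^2 = 0.016972 m^2
  Q = 0.016972 * 2.29 = 0.038865 m^3/s
Step 2 — friction head loss (Darcy-Weisbach):
  hf = 0.0283 * (259/0.147) * (2.29^2 / (2*9.81))
  hf = 13.327 m
Step 3 — total head: H = 28 + 13.327 = 41.327 m
Step 4 — hydraulic power (P = rho*g*Q*H):
  P = 1000 * 9.81 * 0.038865 * 41.327 = 15800 W
Therefore the hydraulic power required at the pump = 15800 W.


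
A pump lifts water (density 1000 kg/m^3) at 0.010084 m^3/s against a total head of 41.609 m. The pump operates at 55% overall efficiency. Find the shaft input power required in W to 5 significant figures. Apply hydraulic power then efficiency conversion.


Approach: apply hydraulic power then efficiency conversion, P = rho*g*Q*H; P_in = P/eta.
Step 1 — hydraulic power (P = rho*g*Q*H):
  P = 1000 * 9.81 * 0.010084 * 41.609 = 4116.130 W
Step 2 — input power: P_in = P/eta = 4116.130 / 0.55 = 7483.9 W
Therefore the shaft input power required = 7483.9 W.


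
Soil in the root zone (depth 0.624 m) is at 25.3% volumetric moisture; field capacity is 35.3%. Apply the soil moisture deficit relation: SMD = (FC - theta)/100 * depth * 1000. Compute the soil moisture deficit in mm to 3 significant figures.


SMD = (35.3 - 25.3)/100 * 0.624 * 1000 = 62.4 mm
Therefore the soil moisture deficit = 62.4 mm.


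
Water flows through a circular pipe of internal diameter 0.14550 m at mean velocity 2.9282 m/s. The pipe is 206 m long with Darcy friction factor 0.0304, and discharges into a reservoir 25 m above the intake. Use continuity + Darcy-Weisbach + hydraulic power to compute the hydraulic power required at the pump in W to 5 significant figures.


Approach: apply continuity + Darcy-Weisbach + hydraulic power, Q = A*v; hf = f*(L/D)*(v^2/(2g)); H = static + hf; P = rho*g*Q*H.
Step 1 — flow rate (continuity, Q = A*v):
  A = pi*(0.14550/2)^2 = 0.01662708 m^2
  Q = 0.01662708 * 2.9282 = 0.04868740 m^3/s
Step 2 — friction head loss (Darcy-Weisbach):
  hf = 0.0304 * (206/0.14550) * (2.9282^2 / (2*9.81))
  hf = 18.80963 m
Step 3 — total head: H = 25 + 18.80963 = 43.80963 m
Step 4 — hydraulic power (P = rho*g*Q*H):
  P = 1000 * 9.81 * 0.04868740 * 43.80963 = 20925 W
Therefore the hydraulic power required at the pump = 20925 W.


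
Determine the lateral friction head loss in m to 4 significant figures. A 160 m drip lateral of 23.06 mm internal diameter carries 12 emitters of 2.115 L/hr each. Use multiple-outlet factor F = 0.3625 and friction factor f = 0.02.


Approach: apply Darcy-Weisbach with the multiple-outlet F-factor, Q = n*q/(3600*1000) m^3/s; v = Q/A; hf = F*f*(L/D)*(v^2/(2g)).
Q = 12*2.115/(3600*1000) = 7.05000e-06 m^3/s
A = pi*(23.06e-3/2)^2 = 4.17646e-04 m^2, so v = Q/A = 0.0168803 m/s
hf = 0.3625*0.02*(160/0.02306)*(0.0168803^2/(2*9.81)) = 0.0007306 m
Therefore the lateral friction head loss = 0.0007306 m.


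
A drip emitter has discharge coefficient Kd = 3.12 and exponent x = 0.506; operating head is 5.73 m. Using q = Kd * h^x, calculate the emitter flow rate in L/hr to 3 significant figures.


q = 3.12 * 5.73^0.506 = 7.55 L/hr
Therefore the emitter flow rate = 7.55 L/hr.


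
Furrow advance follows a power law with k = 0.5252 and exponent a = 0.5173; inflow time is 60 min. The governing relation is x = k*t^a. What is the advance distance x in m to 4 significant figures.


x = 0.5252 * 60^0.5173 = 4.367 m
Therefore the advance distance x = 4.367 m.


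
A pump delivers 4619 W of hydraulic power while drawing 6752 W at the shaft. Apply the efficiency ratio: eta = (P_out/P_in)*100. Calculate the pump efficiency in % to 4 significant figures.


eta = (4619 / 6752) * 100 = 68.41 %
Therefore the pump efficiency = 68.41 %.


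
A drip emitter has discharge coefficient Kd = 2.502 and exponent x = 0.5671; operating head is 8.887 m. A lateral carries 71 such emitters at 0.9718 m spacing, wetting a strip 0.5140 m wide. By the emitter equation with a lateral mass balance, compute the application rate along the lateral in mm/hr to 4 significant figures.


Approach: apply the emitter equation with a lateral mass balance, q = Kd*h^x; Q = n*q; rate = Q/(n*spacing*width).
Step 1 — single emitter flow (q = Kd*h^x):
  q = 2.502 * 8.887^0.5671 = 8.63627 L/hr
Step 2 — total lateral flow: Q = 71 * 8.63627 = 613.175 L/hr
Step 3 — wetted area: A = 71 * 0.9718 * 0.5140 = 35.4649 m^2
Step 4 — application rate: Q/A = 613.175/35.4649 = 17.29 mm/hr
Therefore the application rate along the lateral = 17.29 mm/hr.


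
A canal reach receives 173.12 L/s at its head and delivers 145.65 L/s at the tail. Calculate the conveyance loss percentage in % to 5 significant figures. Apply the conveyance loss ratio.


Approach: apply the conveyance loss ratio, loss% = ((Q_head - Q_tail)/Q_head)*100.
loss = ((173.12 - 145.65)/173.12)*100 = 15.868 %
Therefore the conveyance loss percentage = 15.868 %.


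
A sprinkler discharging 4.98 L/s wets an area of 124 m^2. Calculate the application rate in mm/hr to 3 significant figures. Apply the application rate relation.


Approach: apply the application rate relation, rate = (Q/A)*3600.
rate = (4.98 / 124) * 3600 = 145 mm/hr
Therefore the application rate = 145 mm/hr.


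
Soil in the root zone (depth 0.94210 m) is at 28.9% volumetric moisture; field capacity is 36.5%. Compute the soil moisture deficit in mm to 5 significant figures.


Approach: apply the soil moisture deficit relation, SMD = (FC - theta)/100 * depth * 1000.
SMD = (36.5 - 28.9)/100 * 0.94210 * 1000 = 71.600 mm
Therefore the soil moisture deficit = 71.600 mm.
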